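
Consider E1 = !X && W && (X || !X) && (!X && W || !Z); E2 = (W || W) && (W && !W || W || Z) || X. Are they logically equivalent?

E1: !X && W && (X || !X) && (!X && W || !Z)
    = !X && W && (!X && W || !Z)
    = !X && W
E2: (W || W) && (W && !W || W || Z) || X
    = W && (W && !W || W || Z) || X
    = W && (W || Z) || X
    = W || X
These differ: at W=0, X=1, Z=1, E1 = 0 but E2 = 1.

No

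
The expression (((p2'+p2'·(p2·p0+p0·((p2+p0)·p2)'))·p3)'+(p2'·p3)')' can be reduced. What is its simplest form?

p2'·p3

(((p2'+p2'·(p2·p0+p0·((p2+p0)·p2)'))·p3)'+(p2'·p3)')'
= (((p2'+p2'·(p2·p0+p0·p2'))·p3)'+(p2'·p3)')'
= (((p2'+p2'·p0)·p3)'+(p2'·p3)')'
= ((p2'·p3)'+(p2'·p3)')'
= ((p2'·p3)')'
= p2'·p3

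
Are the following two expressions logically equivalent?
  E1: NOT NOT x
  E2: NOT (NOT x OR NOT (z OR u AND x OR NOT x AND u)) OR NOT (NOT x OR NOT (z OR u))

E1: NOT NOT x
    = x   — double negation
E2: NOT (NOT x OR NOT (z OR u AND x OR NOT x AND u)) OR NOT (NOT x OR NOT (z OR u))
    = NOT (NOT x OR NOT (z OR u)) OR NOT (NOT x OR NOT (z OR u))   — distribution
    = NOT (NOT x OR NOT (z OR u))   — idempotence
    = x AND (z OR u)   — De Morgan
These differ: at u=0, x=1, z=0, E1 = 1 but E2 = 0.

No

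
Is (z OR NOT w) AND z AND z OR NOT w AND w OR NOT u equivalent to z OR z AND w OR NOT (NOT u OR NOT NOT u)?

E1: (z OR NOT w) AND z AND z OR NOT w AND w OR NOT u
    = z AND z OR NOT w AND w OR NOT u   — absorption
    = z OR NOT w AND w OR NOT u   — idempotence
    = z OR NOT u   — complement / identity
E2: z OR z AND w OR NOT (NOT u OR NOT NOT u)
    = z OR z AND w OR u AND NOT u   — De Morgan
    = z OR u AND NOT u   — absorption
    = z   — complement / identity
These differ: at u=0, w=0, z=0, E1 = 1 but E2 = 0.

No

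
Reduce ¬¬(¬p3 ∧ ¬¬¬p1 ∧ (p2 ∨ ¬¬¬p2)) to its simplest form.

¬¬(¬p3 ∧ ¬¬¬p1 ∧ (p2 ∨ ¬¬¬p2))
= ¬¬(¬p3 ∧ ¬¬¬p1 ∧ (p2 ∨ ¬p2))   (double negation)
= ¬¬(¬p3 ∧ ¬¬¬p1)   (complement / identity)
= ¬p3 ∧ ¬¬¬p1   (double negation)
= ¬p3 ∧ ¬p1   (double negation)

¬p3 ∧ ¬p1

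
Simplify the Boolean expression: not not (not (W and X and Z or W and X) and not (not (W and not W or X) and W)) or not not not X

not not (not (W and X and Z or W and X) and not (not (W and not W or X) and W)) or not not not X
= not not (not (W and X) and not (not (W and not W or X) and W)) or not not not X   [absorption]
= not not (not (W and X) and not (not (W and not W or X) and W)) or not X   [double negation]
= not not (not (W and X) and not (not X and W)) or not X   [complement / identity]
= not (W and X or not X and W) or not X   [De Morgan]
= not W or not X   [distribution]

not W or not X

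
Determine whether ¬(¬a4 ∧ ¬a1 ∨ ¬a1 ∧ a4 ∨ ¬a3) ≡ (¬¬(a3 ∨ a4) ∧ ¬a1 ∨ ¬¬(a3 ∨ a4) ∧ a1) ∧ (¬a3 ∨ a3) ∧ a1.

No

E1: ¬(¬a4 ∧ ¬a1 ∨ ¬a1 ∧ a4 ∨ ¬a3)
    = ¬(¬a1 ∨ ¬a3)
    = a1 ∧ a3
E2: (¬¬(a3 ∨ a4) ∧ ¬a1 ∨ ¬¬(a3 ∨ a4) ∧ a1) ∧ (¬a3 ∨ a3) ∧ a1
    = ¬¬(a3 ∨ a4) ∧ (¬a3 ∨ a3) ∧ a1
    = (a3 ∨ a4) ∧ (¬a3 ∨ a3) ∧ a1
    = (a3 ∨ a4) ∧ a1
These differ: at a1=1, a3=0, a4=1, E1 = 0 but E2 = 1.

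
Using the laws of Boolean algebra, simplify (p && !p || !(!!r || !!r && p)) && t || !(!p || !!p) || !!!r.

!r

(p && !p || !(!!r || !!r && p)) && t || !(!p || !!p) || !!!r
= (p && !p || !(!!r || !!r && p)) && t || p && !p || !!!r
= (p && !p || !!!r) && t || p && !p || !!!r
= p && !p || !!!r
= p && !p || !r
= !r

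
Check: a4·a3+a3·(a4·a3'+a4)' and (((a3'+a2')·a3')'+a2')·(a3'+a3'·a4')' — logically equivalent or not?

Yes

E1: a4·a3+a3·(a4·a3'+a4)'
    = a4·a3+a3·a4'   [absorption]
    = a3   [distribution]
E2: (((a3'+a2')·a3')'+a2')·(a3'+a3'·a4')'
    = ((a3')'+a2')·(a3'+a3'·a4')'   [absorption]
    = ((a3')'+a2')·(a3')'   [absorption]
    = (a3')'   [absorption]
    = a3   [double negation]
Both reduce to a3, so they are equivalent.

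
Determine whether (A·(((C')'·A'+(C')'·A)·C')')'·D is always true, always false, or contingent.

(A·(((C')'·A'+(C')'·A)·C')')'·D
= (A·((C')'·C')')'·D   (distribution)
= (A·(C'+C))'·D   (De Morgan)
= A'·D   (complement / identity)
This depends on A, D, so it is not a constant.

contingent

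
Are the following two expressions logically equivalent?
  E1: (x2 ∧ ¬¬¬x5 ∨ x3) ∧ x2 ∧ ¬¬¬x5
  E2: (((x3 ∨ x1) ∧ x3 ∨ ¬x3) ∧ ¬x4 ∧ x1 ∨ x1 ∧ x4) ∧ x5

E1: (x2 ∧ ¬¬¬x5 ∨ x3) ∧ x2 ∧ ¬¬¬x5
    = x2 ∧ ¬¬¬x5   — absorption
    = x2 ∧ ¬x5   — double negation
E2: (((x3 ∨ x1) ∧ x3 ∨ ¬x3) ∧ ¬x4 ∧ x1 ∨ x1 ∧ x4) ∧ x5
    = ((x3 ∨ ¬x3) ∧ ¬x4 ∧ x1 ∨ x1 ∧ x4) ∧ x5   — absorption
    = (¬x4 ∧ x1 ∨ x1 ∧ x4) ∧ x5   — complement / identity
    = x1 ∧ x5   — distribution
These differ: at x1=1, x2=1, x3=1, x4=1, x5=0, E1 = 1 but E2 = 0.

No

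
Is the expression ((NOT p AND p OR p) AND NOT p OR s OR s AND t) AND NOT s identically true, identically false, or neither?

identically false

((NOT p AND p OR p) AND NOT p OR s OR s AND t) AND NOT s
= (p AND NOT p OR s OR s AND t) AND NOT s   [complement / identity]
= (s OR s AND t) AND NOT s   [complement / identity]
= s AND NOT s   [absorption]
= FALSE   [complement]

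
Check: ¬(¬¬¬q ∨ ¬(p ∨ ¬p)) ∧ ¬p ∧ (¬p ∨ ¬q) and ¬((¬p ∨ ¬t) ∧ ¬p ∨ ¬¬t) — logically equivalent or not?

No

E1: ¬(¬¬¬q ∨ ¬(p ∨ ¬p)) ∧ ¬p ∧ (¬p ∨ ¬q)
    = ¬¬q ∧ (p ∨ ¬p) ∧ ¬p ∧ (¬p ∨ ¬q)
    = q ∧ (p ∨ ¬p) ∧ ¬p ∧ (¬p ∨ ¬q)
    = q ∧ (p ∨ ¬p) ∧ ¬p
    = q ∧ ¬p
E2: ¬((¬p ∨ ¬t) ∧ ¬p ∨ ¬¬t)
    = ¬(¬p ∨ ¬¬t)
    = p ∧ ¬t
These differ: at p=0, q=1, t=0, E1 = 1 but E2 = 0.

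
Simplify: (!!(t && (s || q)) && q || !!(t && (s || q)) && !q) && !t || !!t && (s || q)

(!!(t && (s || q)) && q || !!(t && (s || q)) && !q) && !t || !!t && (s || q)
= !!(t && (s || q)) && !t || !!t && (s || q)   [distribution]
= t && (s || q) && !t || !!t && (s || q)   [double negation]
= t && (s || q) && !t || t && (s || q)   [double negation]
= t && (s || q)   [absorption]

t && (s || q)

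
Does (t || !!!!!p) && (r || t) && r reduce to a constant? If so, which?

no

(t || !!!!!p) && (r || t) && r
= (t || !!!p) && (r || t) && r   — double negation
= (t || !p) && (r || t) && r   — double negation
= (t || !p) && r   — absorption
This depends on p, r, t, so it is not a constant.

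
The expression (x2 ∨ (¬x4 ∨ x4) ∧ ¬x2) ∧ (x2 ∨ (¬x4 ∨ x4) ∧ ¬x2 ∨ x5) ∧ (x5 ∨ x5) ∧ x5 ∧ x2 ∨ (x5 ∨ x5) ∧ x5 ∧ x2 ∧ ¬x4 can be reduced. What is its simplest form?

(x2 ∨ (¬x4 ∨ x4) ∧ ¬x2) ∧ (x2 ∨ (¬x4 ∨ x4) ∧ ¬x2 ∨ x5) ∧ (x5 ∨ x5) ∧ x5 ∧ x2 ∨ (x5 ∨ x5) ∧ x5 ∧ x2 ∧ ¬x4
= (x2 ∨ (¬x4 ∨ x4) ∧ ¬x2) ∧ (x5 ∨ x5) ∧ x5 ∧ x2 ∨ (x5 ∨ x5) ∧ x5 ∧ x2 ∧ ¬x4   [absorption]
= (x2 ∨ ¬x2) ∧ (x5 ∨ x5) ∧ x5 ∧ x2 ∨ (x5 ∨ x5) ∧ x5 ∧ x2 ∧ ¬x4   [complement / identity]
= (x5 ∨ x5) ∧ x5 ∧ x2 ∨ (x5 ∨ x5) ∧ x5 ∧ x2 ∧ ¬x4   [complement / identity]
= (x5 ∨ x5) ∧ x5 ∧ x2   [absorption]
= x5 ∧ x5 ∧ x2   [idempotence]
= x5 ∧ x2   [idempotence]

x5 ∧ x2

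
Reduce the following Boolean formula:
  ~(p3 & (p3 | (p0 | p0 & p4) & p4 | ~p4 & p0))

~p3

~(p3 & (p3 | (p0 | p0 & p4) & p4 | ~p4 & p0))
= ~(p3 & (p3 | p0 & p4 | ~p4 & p0))   — absorption
= ~(p3 & (p3 | p0))   — distribution
= ~p3   — absorption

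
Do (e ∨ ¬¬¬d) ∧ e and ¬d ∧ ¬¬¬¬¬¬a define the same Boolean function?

E1: (e ∨ ¬¬¬d) ∧ e
    = (e ∨ ¬d) ∧ e   — double negation
    = e   — absorption
E2: ¬d ∧ ¬¬¬¬¬¬a
    = ¬d ∧ ¬¬¬¬a   — double negation
    = ¬d ∧ ¬¬a   — double negation
    = ¬d ∧ a   — double negation
These differ: at a=0, d=0, e=1, E1 = 1 but E2 = 0.

No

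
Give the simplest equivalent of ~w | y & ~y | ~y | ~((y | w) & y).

~w | ~y

~w | y & ~y | ~y | ~((y | w) & y)
= ~w | ~y | ~((y | w) & y)   — complement / identity
= ~w | ~y | ~y   — absorption
= ~w | ~y   — idempotence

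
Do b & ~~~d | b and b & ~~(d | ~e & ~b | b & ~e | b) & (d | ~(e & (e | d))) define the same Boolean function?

No

E1: b & ~~~d | b
    = b & ~d | b   [double negation]
    = b   [absorption]
E2: b & ~~(d | ~e & ~b | b & ~e | b) & (d | ~(e & (e | d)))
    = b & ~~(d | ~e | b) & (d | ~(e & (e | d)))   [distribution]
    = b & ~~(d | ~e | b) & (d | ~e)   [absorption]
    = b & (d | ~e | b) & (d | ~e)   [double negation]
    = b & (d | ~e)   [absorption]
These differ: at b=1, d=0, e=1, E1 = 1 but E2 = 0.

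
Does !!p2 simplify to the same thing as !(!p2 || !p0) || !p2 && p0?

E1: !!p2
    = p2   — double negation
E2: !(!p2 || !p0) || !p2 && p0
    = p2 && p0 || !p2 && p0   — De Morgan
    = p0   — distribution
These differ: at p0=1, p2=0, E1 = 0 but E2 = 1.

No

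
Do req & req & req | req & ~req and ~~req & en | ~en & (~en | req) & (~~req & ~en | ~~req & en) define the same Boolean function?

E1: req & req & req | req & ~req
    = req & req | req & ~req   (idempotence)
    = req   (distribution)
E2: ~~req & en | ~en & (~en | req) & (~~req & ~en | ~~req & en)
    = ~~req & en | ~en & (~~req & ~en | ~~req & en)   (absorption)
    = ~~req & en | ~en & ~~req   (distribution)
    = ~~req   (distribution)
    = req   (double negation)
Both reduce to req, so they are equivalent.

Yes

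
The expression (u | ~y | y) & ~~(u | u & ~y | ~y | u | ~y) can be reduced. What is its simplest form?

(u | ~y | y) & ~~(u | u & ~y | ~y | u | ~y)
= (u | ~y | y) & (u | u & ~y | ~y | u | ~y)   — double negation
= (u | ~y | y) & (u | ~y | u | ~y)   — absorption
= (u | ~y | y) & (u | ~y)   — idempotence
= u | ~y   — absorption

u | ~y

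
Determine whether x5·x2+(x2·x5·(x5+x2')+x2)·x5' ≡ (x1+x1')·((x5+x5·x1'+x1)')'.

No

E1: x5·x2+(x2·x5·(x5+x2')+x2)·x5'
    = x5·x2+(x2·x5+x2)·x5'
    = x5·x2+x2·x5'
    = x2
E2: (x1+x1')·((x5+x5·x1'+x1)')'
    = (x1+x1')·((x5+x1)')'
    = ((x5+x1)')'
    = x5+x1
These differ: at x1=1, x2=0, x5=1, E1 = 0 but E2 = 1.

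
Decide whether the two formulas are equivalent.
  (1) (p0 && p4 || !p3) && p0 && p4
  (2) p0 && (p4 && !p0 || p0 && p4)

E1: (p0 && p4 || !p3) && p0 && p4
    = p0 && p4   — absorption
E2: p0 && (p4 && !p0 || p0 && p4)
    = p0 && p4   — distribution
Both reduce to p0 && p4, so they are equivalent.

Yes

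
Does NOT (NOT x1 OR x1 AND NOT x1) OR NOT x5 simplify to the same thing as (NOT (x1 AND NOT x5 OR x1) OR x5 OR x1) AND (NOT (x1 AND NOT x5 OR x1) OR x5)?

E1: NOT (NOT x1 OR x1 AND NOT x1) OR NOT x5
    = NOT NOT x1 OR NOT x5   (complement / identity)
    = x1 OR NOT x5   (double negation)
E2: (NOT (x1 AND NOT x5 OR x1) OR x5 OR x1) AND (NOT (x1 AND NOT x5 OR x1) OR x5)
    = NOT (x1 AND NOT x5 OR x1) OR x5   (absorption)
    = NOT x1 OR x5   (absorption)
These differ: at x1=0, x5=1, E1 = 0 but E2 = 1.

No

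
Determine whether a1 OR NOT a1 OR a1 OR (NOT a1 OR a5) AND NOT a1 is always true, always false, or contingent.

always true

a1 OR NOT a1 OR a1 OR (NOT a1 OR a5) AND NOT a1
= a1 OR NOT a1 OR a1 OR NOT a1   [absorption]
= a1 OR NOT a1   [idempotence]
= TRUE   [complement]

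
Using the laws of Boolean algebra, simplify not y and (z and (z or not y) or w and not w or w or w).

not y and (z and (z or not y) or w and not w or w or w)
= not y and (z and (z or not y) or w or w)
= not y and (z or w or w)
= not y and (z or w)

not y and (z or w)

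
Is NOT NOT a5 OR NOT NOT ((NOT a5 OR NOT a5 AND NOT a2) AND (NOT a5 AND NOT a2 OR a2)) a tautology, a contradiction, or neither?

NOT NOT a5 OR NOT NOT ((NOT a5 OR NOT a5 AND NOT a2) AND (NOT a5 AND NOT a2 OR a2))
= NOT NOT a5 OR NOT NOT (NOT a5 AND NOT a2 OR NOT a5 AND a2)   (distribution)
= NOT NOT a5 OR NOT NOT NOT a5   (distribution)
= a5 OR NOT NOT NOT a5   (double negation)
= a5 OR NOT a5   (double negation)
= TRUE   (complement)

tautology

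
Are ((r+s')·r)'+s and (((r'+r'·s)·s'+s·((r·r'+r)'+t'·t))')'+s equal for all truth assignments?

E1: ((r+s')·r)'+s
    = r'+s   — absorption
E2: (((r'+r'·s)·s'+s·((r·r'+r)'+t'·t))')'+s
    = (((r'+r'·s)·s'+s·(r'+t'·t))')'+s   — complement / identity
    = (((r'+r'·s)·s'+s·r')')'+s   — complement / identity
    = ((r'·s'+s·r')')'+s   — absorption
    = ((r')')'+s   — distribution
    = r'+s   — double negation
Both reduce to r'+s, so they are equivalent.

Yes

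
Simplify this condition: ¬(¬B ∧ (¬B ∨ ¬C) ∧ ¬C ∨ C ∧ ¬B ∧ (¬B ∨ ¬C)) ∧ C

B ∧ C

¬(¬B ∧ (¬B ∨ ¬C) ∧ ¬C ∨ C ∧ ¬B ∧ (¬B ∨ ¬C)) ∧ C
= ¬(¬B ∧ (¬B ∨ ¬C)) ∧ C   (distribution)
= ¬¬B ∧ C   (absorption)
= B ∧ C   (double negation)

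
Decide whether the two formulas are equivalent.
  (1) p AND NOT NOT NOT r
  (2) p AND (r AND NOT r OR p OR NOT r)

E1: p AND NOT NOT NOT r
    = p AND NOT r   (double negation)
E2: p AND (r AND NOT r OR p OR NOT r)
    = p AND (p OR NOT r)   (complement / identity)
    = p   (absorption)
These differ: at p=1, r=1, E1 = 0 but E2 = 1.

No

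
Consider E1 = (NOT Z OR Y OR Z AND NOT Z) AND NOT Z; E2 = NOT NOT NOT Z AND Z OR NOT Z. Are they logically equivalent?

Yes

E1: (NOT Z OR Y OR Z AND NOT Z) AND NOT Z
    = (NOT Z OR Y) AND NOT Z   — complement / identity
    = NOT Z   — absorption
E2: NOT NOT NOT Z AND Z OR NOT Z
    = NOT Z AND Z OR NOT Z   — double negation
    = NOT Z   — complement / identity
Both reduce to NOT Z, so they are equivalent.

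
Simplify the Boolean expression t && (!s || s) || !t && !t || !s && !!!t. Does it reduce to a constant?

t && (!s || s) || !t && !t || !s && !!!t
= t && (!s || s) || !t && !t || !s && !t   — double negation
= t || !t && !t || !s && !t   — complement / identity
= t || !t && (!t || !s)   — distribution
= t || !t   — absorption
= true   — complement

true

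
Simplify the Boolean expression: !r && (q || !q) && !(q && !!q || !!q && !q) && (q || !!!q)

!r && (q || !q) && !(q && !!q || !!q && !q) && (q || !!!q)
= !r && (q || !q) && !!!q && (q || !!!q)   (distribution)
= !r && (q || !q) && !!!q && (q || !q)   (double negation)
= !r && !!!q && (q || !q)   (complement / identity)
= !r && !!!q   (complement / identity)
= !r && !q   (double negation)

!r && !q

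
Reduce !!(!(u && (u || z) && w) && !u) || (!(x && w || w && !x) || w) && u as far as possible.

true

!!(!(u && (u || z) && w) && !u) || (!(x && w || w && !x) || w) && u
= !!(!(u && (u || z) && w) && !u) || (!w || w) && u   [distribution]
= !!(!(u && (u || z) && w) && !u) || u   [complement / identity]
= !!(!(u && w) && !u) || u   [absorption]
= !(u && w || u) || u   [De Morgan]
= !u || u   [absorption]
= true   [complement]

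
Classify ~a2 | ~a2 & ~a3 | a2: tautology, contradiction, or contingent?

tautology

~a2 | ~a2 & ~a3 | a2
= ~a2 | a2   [absorption]
= 1   [complement]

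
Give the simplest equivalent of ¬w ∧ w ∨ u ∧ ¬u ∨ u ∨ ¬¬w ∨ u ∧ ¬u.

¬w ∧ w ∨ u ∧ ¬u ∨ u ∨ ¬¬w ∨ u ∧ ¬u
= ¬w ∧ w ∨ u ∨ ¬¬w ∨ u ∧ ¬u   [complement / identity]
= u ∨ ¬¬w ∨ u ∧ ¬u   [complement / identity]
= u ∨ ¬¬w   [complement / identity]
= u ∨ w   [double negation]

u ∨ w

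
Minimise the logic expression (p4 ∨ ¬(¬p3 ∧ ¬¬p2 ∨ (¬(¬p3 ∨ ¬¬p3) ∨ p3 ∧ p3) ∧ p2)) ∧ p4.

p4

(p4 ∨ ¬(¬p3 ∧ ¬¬p2 ∨ (¬(¬p3 ∨ ¬¬p3) ∨ p3 ∧ p3) ∧ p2)) ∧ p4
= (p4 ∨ ¬(¬p3 ∧ ¬¬p2 ∨ (p3 ∧ ¬p3 ∨ p3 ∧ p3) ∧ p2)) ∧ p4   — De Morgan
= (p4 ∨ ¬(¬p3 ∧ ¬¬p2 ∨ p3 ∧ p2)) ∧ p4   — distribution
= (p4 ∨ ¬(¬p3 ∧ p2 ∨ p3 ∧ p2)) ∧ p4   — double negation
= (p4 ∨ ¬p2) ∧ p4   — distribution
= p4   — absorption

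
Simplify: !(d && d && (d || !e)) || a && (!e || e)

!d || a

!(d && d && (d || !e)) || a && (!e || e)
= !(d && d) || a && (!e || e)   (absorption)
= !(d && d) || a   (complement / identity)
= !d || a   (idempotence)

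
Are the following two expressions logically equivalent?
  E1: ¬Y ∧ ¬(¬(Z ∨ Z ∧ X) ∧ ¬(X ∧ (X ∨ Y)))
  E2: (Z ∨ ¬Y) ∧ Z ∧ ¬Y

No

E1: ¬Y ∧ ¬(¬(Z ∨ Z ∧ X) ∧ ¬(X ∧ (X ∨ Y)))
    = ¬Y ∧ ¬(¬(Z ∨ Z ∧ X) ∧ ¬X)   — absorption
    = ¬Y ∧ (Z ∨ Z ∧ X ∨ X)   — De Morgan
    = ¬Y ∧ (Z ∨ X)   — absorption
E2: (Z ∨ ¬Y) ∧ Z ∧ ¬Y
    = Z ∧ ¬Y   — absorption
These differ: at X=1, Y=0, Z=0, E1 = 1 but E2 = 0.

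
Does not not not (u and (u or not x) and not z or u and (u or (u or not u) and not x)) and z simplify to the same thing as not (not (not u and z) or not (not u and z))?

E1: not not not (u and (u or not x) and not z or u and (u or (u or not u) and not x)) and z
    = not not not (u and (u or not x) and not z or u and (u or not x)) and z   [complement / identity]
    = not not not (u and (u or not x)) and z   [absorption]
    = not not not u and z   [absorption]
    = not u and z   [double negation]
E2: not (not (not u and z) or not (not u and z))
    = not not (not u and z)   [idempotence]
    = not u and z   [double negation]
Both reduce to not u and z, so they are equivalent.

Yes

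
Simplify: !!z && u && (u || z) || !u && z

!!z && u && (u || z) || !u && z
= !!z && u || !u && z   (absorption)
= z && u || !u && z   (double negation)
= z   (distribution)

z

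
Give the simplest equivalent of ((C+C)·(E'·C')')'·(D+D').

((C+C)·(E'·C')')'·(D+D')
= ((C+C)·(E'·C')')'   [complement / identity]
= ((C+C)·(E+C))'   [De Morgan]
= (C·E+C)'   [distribution]
= C'   [absorption]

C'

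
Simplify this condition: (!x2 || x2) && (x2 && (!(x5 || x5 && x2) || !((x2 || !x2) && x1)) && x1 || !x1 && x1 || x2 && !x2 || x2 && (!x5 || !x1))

(!x2 || x2) && (x2 && (!(x5 || x5 && x2) || !((x2 || !x2) && x1)) && x1 || !x1 && x1 || x2 && !x2 || x2 && (!x5 || !x1))
= (!x2 || x2) && (x2 && (!(x5 || x5 && x2) || !((x2 || !x2) && x1)) && x1 || !x1 && x1 || x2 && (!x5 || !x1))   — complement / identity
= (!x2 || x2) && (x2 && (!(x5 || x5 && x2) || !x1) && x1 || !x1 && x1 || x2 && (!x5 || !x1))   — complement / identity
= (!x2 || x2) && (x2 && (!(x5 || x5 && x2) || !x1) && x1 || x2 && (!x5 || !x1))   — complement / identity
= (!x2 || x2) && (x2 && (!x5 || !x1) && x1 || x2 && (!x5 || !x1))   — absorption
= (!x2 || x2) && x2 && (!x5 || !x1)   — absorption
= x2 && (!x5 || !x1)   — complement / identity

x2 && (!x5 || !x1)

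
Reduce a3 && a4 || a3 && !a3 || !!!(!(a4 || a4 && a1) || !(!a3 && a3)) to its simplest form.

a4 && a3

a3 && a4 || a3 && !a3 || !!!(!(a4 || a4 && a1) || !(!a3 && a3))
= a3 && a4 || !!!(!(a4 || a4 && a1) || !(!a3 && a3))   [complement / identity]
= a3 && a4 || !!!(!a4 || !(!a3 && a3))   [absorption]
= a3 && a4 || !(!a4 || !(!a3 && a3))   [double negation]
= a3 && a4 || a4 && !a3 && a3   [De Morgan]
= a4 && (a3 || !a3 && a3)   [distribution]
= a4 && a3   [complement / identity]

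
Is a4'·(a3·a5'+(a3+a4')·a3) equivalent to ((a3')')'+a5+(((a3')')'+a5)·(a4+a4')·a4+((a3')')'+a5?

No

E1: a4'·(a3·a5'+(a3+a4')·a3)
    = a4'·(a3·a5'+a3)   (absorption)
    = a4'·a3   (absorption)
E2: ((a3')')'+a5+(((a3')')'+a5)·(a4+a4')·a4+((a3')')'+a5
    = ((a3')')'+a5+(((a3')')'+a5)·a4+((a3')')'+a5   (complement / identity)
    = ((a3')')'+a5+((a3')')'+a5   (absorption)
    = ((a3')')'+a5   (idempotence)
    = a3'+a5   (double negation)
These differ: at a3=0, a4=1, a5=1, E1 = 0 but E2 = 1.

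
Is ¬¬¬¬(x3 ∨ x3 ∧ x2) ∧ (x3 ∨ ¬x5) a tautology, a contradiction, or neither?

neither

¬¬¬¬(x3 ∨ x3 ∧ x2) ∧ (x3 ∨ ¬x5)
= ¬¬(x3 ∨ x3 ∧ x2) ∧ (x3 ∨ ¬x5)   (double negation)
= ¬¬x3 ∧ (x3 ∨ ¬x5)   (absorption)
= x3 ∧ (x3 ∨ ¬x5)   (double negation)
= x3   (absorption)
This depends on x3, so it is not a constant.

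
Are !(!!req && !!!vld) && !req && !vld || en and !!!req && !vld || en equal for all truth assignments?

Yes

E1: !(!!req && !!!vld) && !req && !vld || en
    = !(!!req && !vld) && !req && !vld || en   — double negation
    = (!req || vld) && !req && !vld || en   — De Morgan
    = !req && !vld || en   — absorption
E2: !!!req && !vld || en
    = !req && !vld || en   — double negation
Both reduce to !req && !vld || en, so they are equivalent.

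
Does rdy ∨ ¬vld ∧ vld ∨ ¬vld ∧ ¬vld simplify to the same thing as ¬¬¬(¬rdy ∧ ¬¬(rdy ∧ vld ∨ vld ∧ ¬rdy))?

Yes

E1: rdy ∨ ¬vld ∧ vld ∨ ¬vld ∧ ¬vld
    = rdy ∨ ¬vld ∧ (vld ∨ ¬vld)   — distribution
    = rdy ∨ ¬vld   — complement / identity
E2: ¬¬¬(¬rdy ∧ ¬¬(rdy ∧ vld ∨ vld ∧ ¬rdy))
    = ¬¬(rdy ∨ ¬(rdy ∧ vld ∨ vld ∧ ¬rdy))   — De Morgan
    = ¬¬(rdy ∨ ¬vld)   — distribution
    = rdy ∨ ¬vld   — double negation
Both reduce to rdy ∨ ¬vld, so they are equivalent.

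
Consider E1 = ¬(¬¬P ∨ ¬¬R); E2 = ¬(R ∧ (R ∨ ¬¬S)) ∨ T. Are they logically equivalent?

No

E1: ¬(¬¬P ∨ ¬¬R)
    = ¬P ∧ ¬R   [De Morgan]
E2: ¬(R ∧ (R ∨ ¬¬S)) ∨ T
    = ¬(R ∧ (R ∨ S)) ∨ T   [double negation]
    = ¬R ∨ T   [absorption]
These differ: at P=1, R=0, S=0, T=1, E1 = 0 but E2 = 1.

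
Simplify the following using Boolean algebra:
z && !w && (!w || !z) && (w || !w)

z && !w

z && !w && (!w || !z) && (w || !w)
= z && !w && (w || !w)   [absorption]
= z && !w   [complement / identity]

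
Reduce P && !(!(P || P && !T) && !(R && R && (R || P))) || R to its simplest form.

P || R

P && !(!(P || P && !T) && !(R && R && (R || P))) || R
= P && (P || P && !T || R && R && (R || P)) || R   (De Morgan)
= P && (P || P && !T || R && (R || P)) || R   (idempotence)
= P && (P || P && !T || R) || R   (absorption)
= P && (P || R) || R   (absorption)
= P || R   (absorption)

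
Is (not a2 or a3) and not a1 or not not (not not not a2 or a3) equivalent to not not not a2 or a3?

Yes

E1: (not a2 or a3) and not a1 or not not (not not not a2 or a3)
    = (not a2 or a3) and not a1 or not not not a2 or a3   — double negation
    = (not a2 or a3) and not a1 or not a2 or a3   — double negation
    = not a2 or a3   — absorption
E2: not not not a2 or a3
    = not a2 or a3   — double negation
Both reduce to not a2 or a3, so they are equivalent.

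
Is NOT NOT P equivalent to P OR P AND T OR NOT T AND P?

E1: NOT NOT P
    = P
E2: P OR P AND T OR NOT T AND P
    = P OR P
    = P
Both reduce to P, so they are equivalent.

Yes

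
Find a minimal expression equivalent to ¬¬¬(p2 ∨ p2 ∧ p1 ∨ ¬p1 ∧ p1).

¬p2

¬¬¬(p2 ∨ p2 ∧ p1 ∨ ¬p1 ∧ p1)
= ¬¬¬(p2 ∨ p2 ∧ p1)
= ¬¬¬p2
= ¬p2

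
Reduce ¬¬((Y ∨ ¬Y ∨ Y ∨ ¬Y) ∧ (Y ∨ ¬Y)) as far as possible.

¬¬((Y ∨ ¬Y ∨ Y ∨ ¬Y) ∧ (Y ∨ ¬Y))
= ¬¬((Y ∨ ¬Y) ∧ (Y ∨ ¬Y))   [idempotence]
= (Y ∨ ¬Y) ∧ (Y ∨ ¬Y)   [double negation]
= Y ∨ ¬Y   [idempotence]
= True   [complement]

True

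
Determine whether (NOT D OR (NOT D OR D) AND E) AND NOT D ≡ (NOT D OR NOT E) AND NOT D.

E1: (NOT D OR (NOT D OR D) AND E) AND NOT D
    = (NOT D OR E) AND NOT D   (complement / identity)
    = NOT D   (absorption)
E2: (NOT D OR NOT E) AND NOT D
    = NOT D   (absorption)
Both reduce to NOT D, so they are equivalent.

Yes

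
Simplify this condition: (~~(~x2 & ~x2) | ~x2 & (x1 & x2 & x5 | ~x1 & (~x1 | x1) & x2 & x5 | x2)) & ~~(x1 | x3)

~x2 & (x1 | x3)

(~~(~x2 & ~x2) | ~x2 & (x1 & x2 & x5 | ~x1 & (~x1 | x1) & x2 & x5 | x2)) & ~~(x1 | x3)
= (~~(~x2 & ~x2) | ~x2 & (x1 & x2 & x5 | ~x1 & x2 & x5 | x2)) & ~~(x1 | x3)   [complement / identity]
= (~~(~x2 & ~x2) | ~x2 & (x1 & x2 & x5 | ~x1 & x2 & x5 | x2)) & (x1 | x3)   [double negation]
= (~~(~x2 & ~x2) | ~x2 & (x2 & x5 | x2)) & (x1 | x3)   [distribution]
= (~~(~x2 & ~x2) | ~x2 & x2) & (x1 | x3)   [absorption]
= (~x2 & ~x2 | ~x2 & x2) & (x1 | x3)   [double negation]
= ~x2 & (x1 | x3)   [distribution]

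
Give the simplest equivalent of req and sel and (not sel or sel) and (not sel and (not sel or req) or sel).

req and sel and (not sel or sel) and (not sel and (not sel or req) or sel)
= req and sel and (not sel or sel) and (not sel or sel)
= req and sel and (not sel or sel)
= req and sel

req and sel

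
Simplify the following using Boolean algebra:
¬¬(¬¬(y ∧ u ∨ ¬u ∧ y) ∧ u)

y ∧ u

¬¬(¬¬(y ∧ u ∨ ¬u ∧ y) ∧ u)
= ¬¬((y ∧ u ∨ ¬u ∧ y) ∧ u)   (double negation)
= ¬¬(y ∧ u)   (distribution)
= y ∧ u   (double negation)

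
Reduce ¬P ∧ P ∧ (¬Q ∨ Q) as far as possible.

False

¬P ∧ P ∧ (¬Q ∨ Q)
= ¬P ∧ P   [complement / identity]
= False   [complement]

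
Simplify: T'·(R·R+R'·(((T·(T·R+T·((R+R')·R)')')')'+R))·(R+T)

T'·(R·R+R'·(((T·(T·R+T·((R+R')·R)')')')'+R))·(R+T)
= T'·(R·R+R'·(((T·(T·R+T·R')')')'+R))·(R+T)   — complement / identity
= T'·(R·R+R'·(((T·T')')'+R))·(R+T)   — distribution
= T'·(R·R+R'·(T·T'+R))·(R+T)   — double negation
= T'·(R·R+R'·R)·(R+T)   — complement / identity
= T'·R·(R+T)   — distribution
= T'·R   — absorption

T'·R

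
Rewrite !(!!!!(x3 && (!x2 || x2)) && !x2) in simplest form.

!x3 || x2

!(!!!!(x3 && (!x2 || x2)) && !x2)
= !(!!(x3 && (!x2 || x2)) && !x2)   — double negation
= !(!!x3 && !x2)   — complement / identity
= !x3 || x2   — De Morgan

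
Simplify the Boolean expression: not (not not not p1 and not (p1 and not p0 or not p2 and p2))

not (not not not p1 and not (p1 and not p0 or not p2 and p2))
= not not p1 or p1 and not p0 or not p2 and p2   — De Morgan
= not not p1 or p1 and not p0   — complement / identity
= p1 or p1 and not p0   — double negation
= p1   — absorption

p1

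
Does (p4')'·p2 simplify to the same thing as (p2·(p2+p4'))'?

E1: (p4')'·p2
    = p4·p2   [double negation]
E2: (p2·(p2+p4'))'
    = p2'   [absorption]
These differ: at p2=0, p4=1, E1 = 0 but E2 = 1.

No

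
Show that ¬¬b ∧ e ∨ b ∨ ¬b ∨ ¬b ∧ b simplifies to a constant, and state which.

True

¬¬b ∧ e ∨ b ∨ ¬b ∨ ¬b ∧ b
= b ∧ e ∨ b ∨ ¬b ∨ ¬b ∧ b   — double negation
= b ∧ e ∨ b ∨ ¬b   — complement / identity
= b ∨ ¬b   — absorption
= True   — complement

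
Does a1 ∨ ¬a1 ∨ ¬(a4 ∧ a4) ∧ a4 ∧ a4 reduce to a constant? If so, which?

a1 ∨ ¬a1 ∨ ¬(a4 ∧ a4) ∧ a4 ∧ a4
= a1 ∨ ¬a1 ∨ ¬a4 ∧ a4 ∧ a4   (idempotence)
= a1 ∨ ¬a1 ∨ ¬a4 ∧ a4   (idempotence)
= a1 ∨ ¬a1   (complement / identity)
= True   (complement)

yes, True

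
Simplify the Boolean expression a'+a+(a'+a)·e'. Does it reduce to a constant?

a'+a+(a'+a)·e'
= a'+a
= 1

1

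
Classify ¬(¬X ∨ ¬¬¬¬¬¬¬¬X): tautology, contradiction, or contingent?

contradiction

¬(¬X ∨ ¬¬¬¬¬¬¬¬X)
= ¬(¬X ∨ ¬¬¬¬¬¬X)   — double negation
= ¬(¬X ∨ ¬¬¬¬X)   — double negation
= ¬(¬X ∨ ¬¬X)   — double negation
= X ∧ ¬X   — De Morgan
= False   — complement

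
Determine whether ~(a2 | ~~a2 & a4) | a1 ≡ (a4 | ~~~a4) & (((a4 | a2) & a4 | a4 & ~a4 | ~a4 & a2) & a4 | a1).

No

E1: ~(a2 | ~~a2 & a4) | a1
    = ~(a2 | a2 & a4) | a1   [double negation]
    = ~a2 | a1   [absorption]
E2: (a4 | ~~~a4) & (((a4 | a2) & a4 | a4 & ~a4 | ~a4 & a2) & a4 | a1)
    = (a4 | ~a4) & (((a4 | a2) & a4 | a4 & ~a4 | ~a4 & a2) & a4 | a1)   [double negation]
    = (a4 | ~a4) & (((a4 | a2) & a4 | ~a4 & (a4 | a2)) & a4 | a1)   [distribution]
    = (a4 | ~a4) & ((a4 | a2) & a4 | a1)   [distribution]
    = (a4 | a2) & a4 | a1   [complement / identity]
    = a4 | a1   [absorption]
These differ: at a1=0, a2=0, a4=0, E1 = 1 but E2 = 0.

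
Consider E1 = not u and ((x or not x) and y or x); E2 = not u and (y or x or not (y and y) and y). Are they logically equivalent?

E1: not u and ((x or not x) and y or x)
    = not u and (y or x)   (complement / identity)
E2: not u and (y or x or not (y and y) and y)
    = not u and (y or x or not y and y)   (idempotence)
    = not u and (y or x)   (complement / identity)
Both reduce to not u and (y or x), so they are equivalent.

Yes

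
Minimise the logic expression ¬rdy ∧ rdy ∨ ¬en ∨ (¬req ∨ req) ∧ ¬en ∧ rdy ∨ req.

¬rdy ∧ rdy ∨ ¬en ∨ (¬req ∨ req) ∧ ¬en ∧ rdy ∨ req
= ¬en ∨ (¬req ∨ req) ∧ ¬en ∧ rdy ∨ req   (complement / identity)
= ¬en ∨ ¬en ∧ rdy ∨ req   (complement / identity)
= ¬en ∨ req   (absorption)

¬en ∨ req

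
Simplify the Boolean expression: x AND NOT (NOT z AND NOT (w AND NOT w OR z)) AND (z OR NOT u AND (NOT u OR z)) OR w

x AND z OR w

x AND NOT (NOT z AND NOT (w AND NOT w OR z)) AND (z OR NOT u AND (NOT u OR z)) OR w
= x AND NOT (NOT z AND NOT (w AND NOT w OR z)) AND (z OR NOT u) OR w   [absorption]
= x AND (z OR w AND NOT w OR z) AND (z OR NOT u) OR w   [De Morgan]
= x AND (z OR z) AND (z OR NOT u) OR w   [complement / identity]
= x AND (z OR z AND NOT u) OR w   [distribution]
= x AND z OR w   [absorption]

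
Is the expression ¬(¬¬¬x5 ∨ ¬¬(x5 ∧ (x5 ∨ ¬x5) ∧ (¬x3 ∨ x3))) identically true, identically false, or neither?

¬(¬¬¬x5 ∨ ¬¬(x5 ∧ (x5 ∨ ¬x5) ∧ (¬x3 ∨ x3)))
= ¬(¬¬¬x5 ∨ ¬¬(x5 ∧ (x5 ∨ ¬x5)))   — complement / identity
= ¬(¬¬¬x5 ∨ ¬¬x5)   — complement / identity
= ¬¬x5 ∧ ¬x5   — De Morgan
= x5 ∧ ¬x5   — double negation
= False   — complement

identically false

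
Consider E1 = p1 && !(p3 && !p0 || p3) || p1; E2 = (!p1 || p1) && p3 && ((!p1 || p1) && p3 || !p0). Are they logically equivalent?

No

E1: p1 && !(p3 && !p0 || p3) || p1
    = p1 && !p3 || p1
    = p1
E2: (!p1 || p1) && p3 && ((!p1 || p1) && p3 || !p0)
    = (!p1 || p1) && p3
    = p3
These differ: at p0=0, p1=1, p3=0, E1 = 1 but E2 = 0.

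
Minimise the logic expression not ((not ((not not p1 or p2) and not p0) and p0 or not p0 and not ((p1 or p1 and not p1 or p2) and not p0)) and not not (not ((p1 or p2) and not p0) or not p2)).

(p1 or p2) and not p0

not ((not ((not not p1 or p2) and not p0) and p0 or not p0 and not ((p1 or p1 and not p1 or p2) and not p0)) and not not (not ((p1 or p2) and not p0) or not p2))
= not ((not ((not not p1 or p2) and not p0) and p0 or not p0 and not ((p1 or p2) and not p0)) and not not (not ((p1 or p2) and not p0) or not p2))   — complement / identity
= not ((not ((p1 or p2) and not p0) and p0 or not p0 and not ((p1 or p2) and not p0)) and not not (not ((p1 or p2) and not p0) or not p2))   — double negation
= not ((not ((p1 or p2) and not p0) and p0 or not p0 and not ((p1 or p2) and not p0)) and not ((p1 or p2) and not p0 and p2))   — De Morgan
= not (not ((p1 or p2) and not p0) and not ((p1 or p2) and not p0 and p2))   — distribution
= (p1 or p2) and not p0 or (p1 or p2) and not p0 and p2   — De Morgan
= (p1 or p2) and not p0   — absorption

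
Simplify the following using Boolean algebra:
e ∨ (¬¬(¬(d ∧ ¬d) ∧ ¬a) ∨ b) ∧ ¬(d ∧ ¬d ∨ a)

e ∨ ¬a

e ∨ (¬¬(¬(d ∧ ¬d) ∧ ¬a) ∨ b) ∧ ¬(d ∧ ¬d ∨ a)
= e ∨ (¬(d ∧ ¬d ∨ a) ∨ b) ∧ ¬(d ∧ ¬d ∨ a)   [De Morgan]
= e ∨ ¬(d ∧ ¬d ∨ a)   [absorption]
= e ∨ ¬a   [complement / identity]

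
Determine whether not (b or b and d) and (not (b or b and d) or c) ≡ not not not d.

E1: not (b or b and d) and (not (b or b and d) or c)
    = not (b or b and d)
    = not b
E2: not not not d
    = not d
These differ: at b=0, c=0, d=1, E1 = 1 but E2 = 0.

No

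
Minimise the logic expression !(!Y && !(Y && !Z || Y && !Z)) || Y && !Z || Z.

Y || Z

!(!Y && !(Y && !Z || Y && !Z)) || Y && !Z || Z
= !(!Y && !(Y && !Z)) || Y && !Z || Z   [idempotence]
= Y || Y && !Z || Y && !Z || Z   [De Morgan]
= Y || Y && !Z || Z   [absorption]
= Y || Z   [absorption]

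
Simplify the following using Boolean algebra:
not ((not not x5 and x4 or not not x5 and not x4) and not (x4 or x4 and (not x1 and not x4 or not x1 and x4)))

not x5 or x4

not ((not not x5 and x4 or not not x5 and not x4) and not (x4 or x4 and (not x1 and not x4 or not x1 and x4)))
= not ((not not x5 and x4 or not not x5 and not x4) and not (x4 or x4 and not x1))   (distribution)
= not ((not not x5 and x4 or not not x5 and not x4) and not x4)   (absorption)
= not (not not x5 and not x4)   (distribution)
= not x5 or x4   (De Morgan)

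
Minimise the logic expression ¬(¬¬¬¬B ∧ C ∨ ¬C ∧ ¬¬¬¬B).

¬(¬¬¬¬B ∧ C ∨ ¬C ∧ ¬¬¬¬B)
= ¬¬¬¬¬B   (distribution)
= ¬¬¬B   (double negation)
= ¬B   (double negation)

¬B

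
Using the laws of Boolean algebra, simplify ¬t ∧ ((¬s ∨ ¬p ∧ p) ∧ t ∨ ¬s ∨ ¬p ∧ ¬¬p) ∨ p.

¬t ∧ ¬s ∨ p

¬t ∧ ((¬s ∨ ¬p ∧ p) ∧ t ∨ ¬s ∨ ¬p ∧ ¬¬p) ∨ p
= ¬t ∧ ((¬s ∨ ¬p ∧ p) ∧ t ∨ ¬s ∨ ¬p ∧ p) ∨ p
= ¬t ∧ (¬s ∨ ¬p ∧ p) ∨ p
= ¬t ∧ ¬s ∨ p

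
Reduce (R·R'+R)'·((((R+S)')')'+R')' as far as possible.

0

(R·R'+R)'·((((R+S)')')'+R')'
= (R·R'+R)'·((R+S)'+R')'   [double negation]
= (R·R'+R)'·(R+S)·R   [De Morgan]
= (R·R'+R)'·R   [absorption]
= R'·R   [complement / identity]
= 0   [complement]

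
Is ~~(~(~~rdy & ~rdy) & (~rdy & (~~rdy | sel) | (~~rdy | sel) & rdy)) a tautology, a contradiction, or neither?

neither

~~(~(~~rdy & ~rdy) & (~rdy & (~~rdy | sel) | (~~rdy | sel) & rdy))
= ~~(~(~~rdy & ~rdy) & (~~rdy | sel))   — distribution
= ~~((~rdy | rdy) & (~~rdy | sel))   — De Morgan
= ~~((~rdy | rdy) & (rdy | sel))   — double negation
= (~rdy | rdy) & (rdy | sel)   — double negation
= rdy | sel   — complement / identity
This depends on rdy, sel, so it is not a constant.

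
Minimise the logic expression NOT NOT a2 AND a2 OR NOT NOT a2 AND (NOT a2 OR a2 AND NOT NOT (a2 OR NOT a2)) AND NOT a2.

NOT NOT a2 AND a2 OR NOT NOT a2 AND (NOT a2 OR a2 AND NOT NOT (a2 OR NOT a2)) AND NOT a2
= NOT NOT a2 AND a2 OR NOT NOT a2 AND (NOT a2 OR a2 AND (a2 OR NOT a2)) AND NOT a2   [double negation]
= NOT NOT a2 AND a2 OR NOT NOT a2 AND (NOT a2 OR a2) AND NOT a2   [complement / identity]
= NOT NOT a2 AND a2 OR NOT NOT a2 AND NOT a2   [complement / identity]
= NOT NOT a2   [distribution]
= a2   [double negation]

a2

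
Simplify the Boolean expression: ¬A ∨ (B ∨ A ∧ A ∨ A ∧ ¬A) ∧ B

¬A ∨ (B ∨ A ∧ A ∨ A ∧ ¬A) ∧ B
= ¬A ∨ (B ∨ A ∧ A) ∧ B   [complement / identity]
= ¬A ∨ (B ∨ A) ∧ B   [idempotence]
= ¬A ∨ B   [absorption]

¬A ∨ B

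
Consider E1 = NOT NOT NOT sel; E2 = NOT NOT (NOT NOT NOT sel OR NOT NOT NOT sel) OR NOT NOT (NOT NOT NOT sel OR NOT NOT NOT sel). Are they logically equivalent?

Yes

E1: NOT NOT NOT sel
    = NOT sel
E2: NOT NOT (NOT NOT NOT sel OR NOT NOT NOT sel) OR NOT NOT (NOT NOT NOT sel OR NOT NOT NOT sel)
    = NOT NOT (NOT NOT NOT sel OR NOT NOT NOT sel)
    = NOT NOT NOT NOT NOT sel
    = NOT NOT NOT sel
    = NOT sel
Both reduce to NOT sel, so they are equivalent.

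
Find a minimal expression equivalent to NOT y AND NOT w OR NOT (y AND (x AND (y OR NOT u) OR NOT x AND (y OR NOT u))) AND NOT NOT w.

NOT y

NOT y AND NOT w OR NOT (y AND (x AND (y OR NOT u) OR NOT x AND (y OR NOT u))) AND NOT NOT w
= NOT y AND NOT w OR NOT (y AND (y OR NOT u)) AND NOT NOT w
= NOT y AND NOT w OR NOT (y AND (y OR NOT u)) AND w
= NOT y AND NOT w OR NOT y AND w
= NOT y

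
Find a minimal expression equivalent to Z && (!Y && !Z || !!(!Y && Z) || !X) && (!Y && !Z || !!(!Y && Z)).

Z && !Y

Z && (!Y && !Z || !!(!Y && Z) || !X) && (!Y && !Z || !!(!Y && Z))
= Z && (!Y && !Z || !!(!Y && Z))   — absorption
= Z && (!Y && !Z || !Y && Z)   — double negation
= Z && !Y   — distribution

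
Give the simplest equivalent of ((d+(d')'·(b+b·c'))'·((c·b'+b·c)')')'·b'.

(d+c')·b'

((d+(d')'·(b+b·c'))'·((c·b'+b·c)')')'·b'
= ((d+(d')'·b)'·((c·b'+b·c)')')'·b'
= ((d+d·b)'·((c·b'+b·c)')')'·b'
= (d+d·b+(c·b'+b·c)')·b'
= (d+(c·b'+b·c)')·b'
= (d+c')·b'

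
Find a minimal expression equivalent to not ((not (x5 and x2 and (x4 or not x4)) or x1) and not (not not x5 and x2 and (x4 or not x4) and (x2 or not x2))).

not ((not (x5 and x2 and (x4 or not x4)) or x1) and not (not not x5 and x2 and (x4 or not x4) and (x2 or not x2)))
= not ((not (x5 and x2 and (x4 or not x4)) or x1) and not (x5 and x2 and (x4 or not x4) and (x2 or not x2)))
= not ((not (x5 and x2 and (x4 or not x4)) or x1) and not (x5 and x2 and (x4 or not x4)))
= not not (x5 and x2 and (x4 or not x4))
= not not (x5 and x2)
= x5 and x2

x5 and x2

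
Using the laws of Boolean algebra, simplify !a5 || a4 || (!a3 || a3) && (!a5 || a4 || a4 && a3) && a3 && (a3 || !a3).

!a5 || a4 || (!a3 || a3) && (!a5 || a4 || a4 && a3) && a3 && (a3 || !a3)
= !a5 || a4 || (!a3 || a3) && (!a5 || a4) && a3 && (a3 || !a3)   (absorption)
= !a5 || a4 || (!a3 || a3) && (!a5 || a4) && a3   (complement / identity)
= !a5 || a4 || (!a5 || a4) && a3   (complement / identity)
= !a5 || a4   (absorption)

!a5 || a4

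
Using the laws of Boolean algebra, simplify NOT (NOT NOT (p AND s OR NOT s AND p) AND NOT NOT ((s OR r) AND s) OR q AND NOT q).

NOT (NOT NOT (p AND s OR NOT s AND p) AND NOT NOT ((s OR r) AND s) OR q AND NOT q)
= NOT (NOT NOT p AND NOT NOT ((s OR r) AND s) OR q AND NOT q)   — distribution
= NOT (NOT NOT p AND NOT NOT ((s OR r) AND s))   — complement / identity
= NOT (NOT NOT p AND NOT NOT s)   — absorption
= NOT p OR NOT s   — De Morgan

NOT p OR NOT s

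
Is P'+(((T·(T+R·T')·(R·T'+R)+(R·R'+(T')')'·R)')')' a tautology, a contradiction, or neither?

P'+(((T·(T+R·T')·(R·T'+R)+(R·R'+(T')')'·R)')')'
= P'+(((T·(T+R·T')·(R·T'+R)+((T')')'·R)')')'   (complement / identity)
= P'+(((T·(T·R+R·T')+((T')')'·R)')')'   (distribution)
= P'+(((T·(T·R+R·T')+T'·R)')')'   (double negation)
= P'+(((T·R+T'·R)')')'   (distribution)
= P'+((R')')'   (distribution)
= P'+R'   (double negation)
This depends on P, R, so it is not a constant.

neither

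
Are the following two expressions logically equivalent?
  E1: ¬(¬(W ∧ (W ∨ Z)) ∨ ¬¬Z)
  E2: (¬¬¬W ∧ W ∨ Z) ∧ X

E1: ¬(¬(W ∧ (W ∨ Z)) ∨ ¬¬Z)
    = ¬(¬W ∨ ¬¬Z)   (absorption)
    = W ∧ ¬Z   (De Morgan)
E2: (¬¬¬W ∧ W ∨ Z) ∧ X
    = (¬W ∧ W ∨ Z) ∧ X   (double negation)
    = Z ∧ X   (complement / identity)
These differ: at W=1, X=1, Z=1, E1 = 0 but E2 = 1.

No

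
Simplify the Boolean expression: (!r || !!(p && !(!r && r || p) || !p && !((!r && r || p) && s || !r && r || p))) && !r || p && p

!r || p

(!r || !!(p && !(!r && r || p) || !p && !((!r && r || p) && s || !r && r || p))) && !r || p && p
= (!r || !!(p && !(!r && r || p) || !p && !(!r && r || p))) && !r || p && p   [absorption]
= (!r || !!!(!r && r || p)) && !r || p && p   [distribution]
= (!r || !(!r && r || p)) && !r || p && p   [double negation]
= (!r || !(!r && r || p)) && !r || p   [idempotence]
= (!r || !p) && !r || p   [complement / identity]
= !r || p   [absorption]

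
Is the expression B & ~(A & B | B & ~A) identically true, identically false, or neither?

identically false

B & ~(A & B | B & ~A)
= B & ~B   — distribution
= 0   — complement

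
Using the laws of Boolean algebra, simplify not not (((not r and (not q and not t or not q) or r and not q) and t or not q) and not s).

not not (((not r and (not q and not t or not q) or r and not q) and t or not q) and not s)
= not not (((not r and not q or r and not q) and t or not q) and not s)   (absorption)
= not not ((not q and t or not q) and not s)   (distribution)
= (not q and t or not q) and not s   (double negation)
= not q and not s   (absorption)

not q and not s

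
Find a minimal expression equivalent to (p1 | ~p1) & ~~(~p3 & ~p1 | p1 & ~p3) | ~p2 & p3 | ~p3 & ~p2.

~p3 | ~p2

(p1 | ~p1) & ~~(~p3 & ~p1 | p1 & ~p3) | ~p2 & p3 | ~p3 & ~p2
= (p1 | ~p1) & ~~~p3 | ~p2 & p3 | ~p3 & ~p2   — distribution
= (p1 | ~p1) & ~p3 | ~p2 & p3 | ~p3 & ~p2   — double negation
= (p1 | ~p1) & ~p3 | ~p2   — distribution
= ~p3 | ~p2   — complement / identity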